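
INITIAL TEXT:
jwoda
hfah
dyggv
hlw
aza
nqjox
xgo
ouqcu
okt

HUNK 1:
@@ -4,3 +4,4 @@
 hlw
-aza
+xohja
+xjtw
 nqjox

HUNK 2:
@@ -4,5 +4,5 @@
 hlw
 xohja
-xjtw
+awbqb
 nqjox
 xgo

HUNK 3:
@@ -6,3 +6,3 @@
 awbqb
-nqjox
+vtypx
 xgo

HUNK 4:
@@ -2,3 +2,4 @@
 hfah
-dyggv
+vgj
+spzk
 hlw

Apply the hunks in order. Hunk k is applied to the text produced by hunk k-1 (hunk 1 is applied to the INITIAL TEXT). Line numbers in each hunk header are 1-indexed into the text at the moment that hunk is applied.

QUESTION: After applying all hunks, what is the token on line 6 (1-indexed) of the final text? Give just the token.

Hunk 1: at line 4 remove [aza] add [xohja,xjtw] -> 10 lines: jwoda hfah dyggv hlw xohja xjtw nqjox xgo ouqcu okt
Hunk 2: at line 4 remove [xjtw] add [awbqb] -> 10 lines: jwoda hfah dyggv hlw xohja awbqb nqjox xgo ouqcu okt
Hunk 3: at line 6 remove [nqjox] add [vtypx] -> 10 lines: jwoda hfah dyggv hlw xohja awbqb vtypx xgo ouqcu okt
Hunk 4: at line 2 remove [dyggv] add [vgj,spzk] -> 11 lines: jwoda hfah vgj spzk hlw xohja awbqb vtypx xgo ouqcu okt
Final line 6: xohja

Answer: xohja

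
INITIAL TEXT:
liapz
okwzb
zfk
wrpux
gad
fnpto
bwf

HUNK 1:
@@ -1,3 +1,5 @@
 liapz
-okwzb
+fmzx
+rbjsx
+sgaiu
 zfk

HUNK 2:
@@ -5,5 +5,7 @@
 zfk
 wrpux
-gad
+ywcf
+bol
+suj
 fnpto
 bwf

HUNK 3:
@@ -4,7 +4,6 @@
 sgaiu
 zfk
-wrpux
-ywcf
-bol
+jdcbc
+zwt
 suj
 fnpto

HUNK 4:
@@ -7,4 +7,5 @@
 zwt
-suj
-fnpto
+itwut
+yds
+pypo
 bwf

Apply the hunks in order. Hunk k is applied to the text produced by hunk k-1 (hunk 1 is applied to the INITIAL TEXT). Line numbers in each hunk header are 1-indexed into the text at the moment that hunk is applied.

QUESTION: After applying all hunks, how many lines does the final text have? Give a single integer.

Answer: 11

Derivation:
Hunk 1: at line 1 remove [okwzb] add [fmzx,rbjsx,sgaiu] -> 9 lines: liapz fmzx rbjsx sgaiu zfk wrpux gad fnpto bwf
Hunk 2: at line 5 remove [gad] add [ywcf,bol,suj] -> 11 lines: liapz fmzx rbjsx sgaiu zfk wrpux ywcf bol suj fnpto bwf
Hunk 3: at line 4 remove [wrpux,ywcf,bol] add [jdcbc,zwt] -> 10 lines: liapz fmzx rbjsx sgaiu zfk jdcbc zwt suj fnpto bwf
Hunk 4: at line 7 remove [suj,fnpto] add [itwut,yds,pypo] -> 11 lines: liapz fmzx rbjsx sgaiu zfk jdcbc zwt itwut yds pypo bwf
Final line count: 11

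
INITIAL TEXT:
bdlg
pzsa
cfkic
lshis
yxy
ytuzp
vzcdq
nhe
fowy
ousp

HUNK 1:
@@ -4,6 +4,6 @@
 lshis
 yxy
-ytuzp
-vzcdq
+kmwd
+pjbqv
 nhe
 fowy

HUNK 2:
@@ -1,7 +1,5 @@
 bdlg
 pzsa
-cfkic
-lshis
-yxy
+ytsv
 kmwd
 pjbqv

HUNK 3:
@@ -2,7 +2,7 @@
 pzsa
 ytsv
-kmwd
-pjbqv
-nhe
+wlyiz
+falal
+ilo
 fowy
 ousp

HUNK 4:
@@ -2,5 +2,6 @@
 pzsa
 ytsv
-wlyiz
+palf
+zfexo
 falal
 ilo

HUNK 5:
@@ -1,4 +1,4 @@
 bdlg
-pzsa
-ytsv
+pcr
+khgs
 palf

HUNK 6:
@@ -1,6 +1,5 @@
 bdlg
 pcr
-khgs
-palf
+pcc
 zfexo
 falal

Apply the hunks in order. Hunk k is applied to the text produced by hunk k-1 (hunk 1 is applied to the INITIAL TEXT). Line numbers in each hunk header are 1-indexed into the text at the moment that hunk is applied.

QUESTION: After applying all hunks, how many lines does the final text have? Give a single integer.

Answer: 8

Derivation:
Hunk 1: at line 4 remove [ytuzp,vzcdq] add [kmwd,pjbqv] -> 10 lines: bdlg pzsa cfkic lshis yxy kmwd pjbqv nhe fowy ousp
Hunk 2: at line 1 remove [cfkic,lshis,yxy] add [ytsv] -> 8 lines: bdlg pzsa ytsv kmwd pjbqv nhe fowy ousp
Hunk 3: at line 2 remove [kmwd,pjbqv,nhe] add [wlyiz,falal,ilo] -> 8 lines: bdlg pzsa ytsv wlyiz falal ilo fowy ousp
Hunk 4: at line 2 remove [wlyiz] add [palf,zfexo] -> 9 lines: bdlg pzsa ytsv palf zfexo falal ilo fowy ousp
Hunk 5: at line 1 remove [pzsa,ytsv] add [pcr,khgs] -> 9 lines: bdlg pcr khgs palf zfexo falal ilo fowy ousp
Hunk 6: at line 1 remove [khgs,palf] add [pcc] -> 8 lines: bdlg pcr pcc zfexo falal ilo fowy ousp
Final line count: 8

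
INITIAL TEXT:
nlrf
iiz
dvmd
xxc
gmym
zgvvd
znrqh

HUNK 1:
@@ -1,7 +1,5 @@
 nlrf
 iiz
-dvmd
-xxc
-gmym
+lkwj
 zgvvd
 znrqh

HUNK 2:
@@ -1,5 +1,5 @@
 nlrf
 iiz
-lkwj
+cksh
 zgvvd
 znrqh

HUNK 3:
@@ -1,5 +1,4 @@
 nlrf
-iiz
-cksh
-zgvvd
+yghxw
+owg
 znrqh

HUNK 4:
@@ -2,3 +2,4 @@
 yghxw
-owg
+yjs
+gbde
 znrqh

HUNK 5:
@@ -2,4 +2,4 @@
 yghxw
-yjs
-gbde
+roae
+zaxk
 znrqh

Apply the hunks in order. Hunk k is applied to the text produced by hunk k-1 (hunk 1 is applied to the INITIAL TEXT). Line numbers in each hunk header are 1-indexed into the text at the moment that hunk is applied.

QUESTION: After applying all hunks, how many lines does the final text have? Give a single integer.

Hunk 1: at line 1 remove [dvmd,xxc,gmym] add [lkwj] -> 5 lines: nlrf iiz lkwj zgvvd znrqh
Hunk 2: at line 1 remove [lkwj] add [cksh] -> 5 lines: nlrf iiz cksh zgvvd znrqh
Hunk 3: at line 1 remove [iiz,cksh,zgvvd] add [yghxw,owg] -> 4 lines: nlrf yghxw owg znrqh
Hunk 4: at line 2 remove [owg] add [yjs,gbde] -> 5 lines: nlrf yghxw yjs gbde znrqh
Hunk 5: at line 2 remove [yjs,gbde] add [roae,zaxk] -> 5 lines: nlrf yghxw roae zaxk znrqh
Final line count: 5

Answer: 5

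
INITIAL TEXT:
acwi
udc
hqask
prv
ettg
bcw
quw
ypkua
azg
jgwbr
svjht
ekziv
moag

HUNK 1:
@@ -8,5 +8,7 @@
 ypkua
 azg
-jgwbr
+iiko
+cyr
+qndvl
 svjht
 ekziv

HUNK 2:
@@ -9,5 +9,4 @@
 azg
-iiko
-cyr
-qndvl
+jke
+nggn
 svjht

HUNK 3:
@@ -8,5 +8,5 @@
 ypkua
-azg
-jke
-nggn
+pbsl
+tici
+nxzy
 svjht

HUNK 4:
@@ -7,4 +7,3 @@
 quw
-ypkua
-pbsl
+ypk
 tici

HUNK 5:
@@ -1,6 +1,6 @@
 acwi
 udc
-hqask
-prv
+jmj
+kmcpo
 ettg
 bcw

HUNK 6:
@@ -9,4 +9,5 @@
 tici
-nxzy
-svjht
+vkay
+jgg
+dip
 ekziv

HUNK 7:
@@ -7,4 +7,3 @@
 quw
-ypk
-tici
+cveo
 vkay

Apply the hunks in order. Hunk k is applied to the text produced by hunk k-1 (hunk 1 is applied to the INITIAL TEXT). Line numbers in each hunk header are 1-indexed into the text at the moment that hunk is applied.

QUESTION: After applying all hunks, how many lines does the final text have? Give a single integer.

Hunk 1: at line 8 remove [jgwbr] add [iiko,cyr,qndvl] -> 15 lines: acwi udc hqask prv ettg bcw quw ypkua azg iiko cyr qndvl svjht ekziv moag
Hunk 2: at line 9 remove [iiko,cyr,qndvl] add [jke,nggn] -> 14 lines: acwi udc hqask prv ettg bcw quw ypkua azg jke nggn svjht ekziv moag
Hunk 3: at line 8 remove [azg,jke,nggn] add [pbsl,tici,nxzy] -> 14 lines: acwi udc hqask prv ettg bcw quw ypkua pbsl tici nxzy svjht ekziv moag
Hunk 4: at line 7 remove [ypkua,pbsl] add [ypk] -> 13 lines: acwi udc hqask prv ettg bcw quw ypk tici nxzy svjht ekziv moag
Hunk 5: at line 1 remove [hqask,prv] add [jmj,kmcpo] -> 13 lines: acwi udc jmj kmcpo ettg bcw quw ypk tici nxzy svjht ekziv moag
Hunk 6: at line 9 remove [nxzy,svjht] add [vkay,jgg,dip] -> 14 lines: acwi udc jmj kmcpo ettg bcw quw ypk tici vkay jgg dip ekziv moag
Hunk 7: at line 7 remove [ypk,tici] add [cveo] -> 13 lines: acwi udc jmj kmcpo ettg bcw quw cveo vkay jgg dip ekziv moag
Final line count: 13

Answer: 13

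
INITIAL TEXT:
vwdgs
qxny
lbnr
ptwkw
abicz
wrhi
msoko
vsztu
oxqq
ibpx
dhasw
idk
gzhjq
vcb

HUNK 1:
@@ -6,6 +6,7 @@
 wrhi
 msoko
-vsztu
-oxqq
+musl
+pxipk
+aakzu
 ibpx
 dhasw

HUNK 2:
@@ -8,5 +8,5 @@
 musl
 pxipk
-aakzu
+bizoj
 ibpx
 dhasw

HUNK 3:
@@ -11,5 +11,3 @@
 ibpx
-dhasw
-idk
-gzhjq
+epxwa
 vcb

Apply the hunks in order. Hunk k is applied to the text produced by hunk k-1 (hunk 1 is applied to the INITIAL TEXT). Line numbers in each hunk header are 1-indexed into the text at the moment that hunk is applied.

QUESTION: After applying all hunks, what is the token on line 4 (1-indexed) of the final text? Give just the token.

Answer: ptwkw

Derivation:
Hunk 1: at line 6 remove [vsztu,oxqq] add [musl,pxipk,aakzu] -> 15 lines: vwdgs qxny lbnr ptwkw abicz wrhi msoko musl pxipk aakzu ibpx dhasw idk gzhjq vcb
Hunk 2: at line 8 remove [aakzu] add [bizoj] -> 15 lines: vwdgs qxny lbnr ptwkw abicz wrhi msoko musl pxipk bizoj ibpx dhasw idk gzhjq vcb
Hunk 3: at line 11 remove [dhasw,idk,gzhjq] add [epxwa] -> 13 lines: vwdgs qxny lbnr ptwkw abicz wrhi msoko musl pxipk bizoj ibpx epxwa vcb
Final line 4: ptwkw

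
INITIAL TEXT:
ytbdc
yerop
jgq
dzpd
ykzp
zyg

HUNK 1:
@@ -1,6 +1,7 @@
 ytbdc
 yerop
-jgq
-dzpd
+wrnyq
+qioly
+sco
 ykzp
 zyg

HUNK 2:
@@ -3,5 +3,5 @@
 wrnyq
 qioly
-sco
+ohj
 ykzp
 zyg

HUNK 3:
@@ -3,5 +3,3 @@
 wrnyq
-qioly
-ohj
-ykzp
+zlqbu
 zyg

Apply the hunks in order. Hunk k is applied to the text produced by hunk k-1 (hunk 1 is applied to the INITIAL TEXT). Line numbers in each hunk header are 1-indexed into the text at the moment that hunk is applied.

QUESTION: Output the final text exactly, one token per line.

Hunk 1: at line 1 remove [jgq,dzpd] add [wrnyq,qioly,sco] -> 7 lines: ytbdc yerop wrnyq qioly sco ykzp zyg
Hunk 2: at line 3 remove [sco] add [ohj] -> 7 lines: ytbdc yerop wrnyq qioly ohj ykzp zyg
Hunk 3: at line 3 remove [qioly,ohj,ykzp] add [zlqbu] -> 5 lines: ytbdc yerop wrnyq zlqbu zyg

Answer: ytbdc
yerop
wrnyq
zlqbu
zyg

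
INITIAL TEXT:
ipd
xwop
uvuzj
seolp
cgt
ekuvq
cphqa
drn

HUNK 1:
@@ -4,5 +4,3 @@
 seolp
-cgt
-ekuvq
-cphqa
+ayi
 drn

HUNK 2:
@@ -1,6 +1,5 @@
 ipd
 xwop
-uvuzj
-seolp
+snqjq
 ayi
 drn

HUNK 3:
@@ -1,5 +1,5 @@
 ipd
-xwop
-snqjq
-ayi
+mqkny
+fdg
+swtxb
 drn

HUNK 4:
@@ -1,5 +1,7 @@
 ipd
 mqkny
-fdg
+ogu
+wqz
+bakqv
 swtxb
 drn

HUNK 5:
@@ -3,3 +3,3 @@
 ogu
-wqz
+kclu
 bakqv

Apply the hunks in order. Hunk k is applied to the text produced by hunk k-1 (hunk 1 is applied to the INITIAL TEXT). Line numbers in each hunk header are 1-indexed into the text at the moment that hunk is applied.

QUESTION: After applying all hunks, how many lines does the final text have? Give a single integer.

Hunk 1: at line 4 remove [cgt,ekuvq,cphqa] add [ayi] -> 6 lines: ipd xwop uvuzj seolp ayi drn
Hunk 2: at line 1 remove [uvuzj,seolp] add [snqjq] -> 5 lines: ipd xwop snqjq ayi drn
Hunk 3: at line 1 remove [xwop,snqjq,ayi] add [mqkny,fdg,swtxb] -> 5 lines: ipd mqkny fdg swtxb drn
Hunk 4: at line 1 remove [fdg] add [ogu,wqz,bakqv] -> 7 lines: ipd mqkny ogu wqz bakqv swtxb drn
Hunk 5: at line 3 remove [wqz] add [kclu] -> 7 lines: ipd mqkny ogu kclu bakqv swtxb drn
Final line count: 7

Answer: 7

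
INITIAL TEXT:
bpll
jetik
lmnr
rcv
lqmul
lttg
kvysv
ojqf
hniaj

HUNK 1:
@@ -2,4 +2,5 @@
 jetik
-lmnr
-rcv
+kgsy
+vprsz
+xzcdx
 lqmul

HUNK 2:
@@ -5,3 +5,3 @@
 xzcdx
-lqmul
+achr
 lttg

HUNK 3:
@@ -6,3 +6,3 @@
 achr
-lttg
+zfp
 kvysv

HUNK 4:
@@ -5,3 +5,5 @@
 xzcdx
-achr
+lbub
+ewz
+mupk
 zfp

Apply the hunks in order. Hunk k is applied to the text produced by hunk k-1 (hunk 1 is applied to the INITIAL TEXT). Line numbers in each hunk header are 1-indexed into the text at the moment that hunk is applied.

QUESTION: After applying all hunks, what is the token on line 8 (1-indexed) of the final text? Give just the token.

Answer: mupk

Derivation:
Hunk 1: at line 2 remove [lmnr,rcv] add [kgsy,vprsz,xzcdx] -> 10 lines: bpll jetik kgsy vprsz xzcdx lqmul lttg kvysv ojqf hniaj
Hunk 2: at line 5 remove [lqmul] add [achr] -> 10 lines: bpll jetik kgsy vprsz xzcdx achr lttg kvysv ojqf hniaj
Hunk 3: at line 6 remove [lttg] add [zfp] -> 10 lines: bpll jetik kgsy vprsz xzcdx achr zfp kvysv ojqf hniaj
Hunk 4: at line 5 remove [achr] add [lbub,ewz,mupk] -> 12 lines: bpll jetik kgsy vprsz xzcdx lbub ewz mupk zfp kvysv ojqf hniaj
Final line 8: mupk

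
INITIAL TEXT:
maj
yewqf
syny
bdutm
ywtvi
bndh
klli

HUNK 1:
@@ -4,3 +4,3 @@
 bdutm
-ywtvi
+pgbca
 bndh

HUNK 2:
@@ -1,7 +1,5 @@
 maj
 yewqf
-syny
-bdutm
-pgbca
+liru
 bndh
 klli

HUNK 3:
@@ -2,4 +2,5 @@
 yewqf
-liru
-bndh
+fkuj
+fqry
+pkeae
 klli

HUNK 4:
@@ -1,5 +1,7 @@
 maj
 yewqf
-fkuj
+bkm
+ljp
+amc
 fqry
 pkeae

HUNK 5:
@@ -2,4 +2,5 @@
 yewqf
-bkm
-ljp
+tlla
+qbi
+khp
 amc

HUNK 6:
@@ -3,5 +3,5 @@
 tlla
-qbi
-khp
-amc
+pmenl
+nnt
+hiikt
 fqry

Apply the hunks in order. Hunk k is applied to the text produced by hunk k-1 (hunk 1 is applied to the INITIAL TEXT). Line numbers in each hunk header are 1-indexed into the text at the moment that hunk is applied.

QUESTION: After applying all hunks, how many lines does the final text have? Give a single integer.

Answer: 9

Derivation:
Hunk 1: at line 4 remove [ywtvi] add [pgbca] -> 7 lines: maj yewqf syny bdutm pgbca bndh klli
Hunk 2: at line 1 remove [syny,bdutm,pgbca] add [liru] -> 5 lines: maj yewqf liru bndh klli
Hunk 3: at line 2 remove [liru,bndh] add [fkuj,fqry,pkeae] -> 6 lines: maj yewqf fkuj fqry pkeae klli
Hunk 4: at line 1 remove [fkuj] add [bkm,ljp,amc] -> 8 lines: maj yewqf bkm ljp amc fqry pkeae klli
Hunk 5: at line 2 remove [bkm,ljp] add [tlla,qbi,khp] -> 9 lines: maj yewqf tlla qbi khp amc fqry pkeae klli
Hunk 6: at line 3 remove [qbi,khp,amc] add [pmenl,nnt,hiikt] -> 9 lines: maj yewqf tlla pmenl nnt hiikt fqry pkeae klli
Final line count: 9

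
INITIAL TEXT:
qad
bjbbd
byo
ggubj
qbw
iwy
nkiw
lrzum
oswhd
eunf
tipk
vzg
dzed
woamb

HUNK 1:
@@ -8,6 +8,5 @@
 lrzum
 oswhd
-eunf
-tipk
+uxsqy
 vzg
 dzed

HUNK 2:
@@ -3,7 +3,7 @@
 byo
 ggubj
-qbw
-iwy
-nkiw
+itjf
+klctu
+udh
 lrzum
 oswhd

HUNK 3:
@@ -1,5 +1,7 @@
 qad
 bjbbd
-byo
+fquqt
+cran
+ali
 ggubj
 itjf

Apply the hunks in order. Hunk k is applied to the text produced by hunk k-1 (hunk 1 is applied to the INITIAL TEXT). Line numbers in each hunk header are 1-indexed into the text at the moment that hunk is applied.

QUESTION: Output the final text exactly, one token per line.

Hunk 1: at line 8 remove [eunf,tipk] add [uxsqy] -> 13 lines: qad bjbbd byo ggubj qbw iwy nkiw lrzum oswhd uxsqy vzg dzed woamb
Hunk 2: at line 3 remove [qbw,iwy,nkiw] add [itjf,klctu,udh] -> 13 lines: qad bjbbd byo ggubj itjf klctu udh lrzum oswhd uxsqy vzg dzed woamb
Hunk 3: at line 1 remove [byo] add [fquqt,cran,ali] -> 15 lines: qad bjbbd fquqt cran ali ggubj itjf klctu udh lrzum oswhd uxsqy vzg dzed woamb

Answer: qad
bjbbd
fquqt
cran
ali
ggubj
itjf
klctu
udh
lrzum
oswhd
uxsqy
vzg
dzed
woamb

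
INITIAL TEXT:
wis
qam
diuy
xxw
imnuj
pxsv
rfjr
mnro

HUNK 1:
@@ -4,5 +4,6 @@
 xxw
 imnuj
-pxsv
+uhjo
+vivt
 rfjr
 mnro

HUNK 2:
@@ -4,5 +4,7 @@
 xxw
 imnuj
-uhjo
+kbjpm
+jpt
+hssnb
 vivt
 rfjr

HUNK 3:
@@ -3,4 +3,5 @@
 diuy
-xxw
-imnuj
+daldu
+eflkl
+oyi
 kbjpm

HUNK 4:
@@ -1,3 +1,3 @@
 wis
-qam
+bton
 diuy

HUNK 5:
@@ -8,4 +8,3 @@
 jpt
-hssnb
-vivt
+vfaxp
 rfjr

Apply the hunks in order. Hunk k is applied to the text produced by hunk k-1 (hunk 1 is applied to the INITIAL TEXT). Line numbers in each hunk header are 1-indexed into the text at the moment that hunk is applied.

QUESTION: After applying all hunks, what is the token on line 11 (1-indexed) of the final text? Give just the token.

Answer: mnro

Derivation:
Hunk 1: at line 4 remove [pxsv] add [uhjo,vivt] -> 9 lines: wis qam diuy xxw imnuj uhjo vivt rfjr mnro
Hunk 2: at line 4 remove [uhjo] add [kbjpm,jpt,hssnb] -> 11 lines: wis qam diuy xxw imnuj kbjpm jpt hssnb vivt rfjr mnro
Hunk 3: at line 3 remove [xxw,imnuj] add [daldu,eflkl,oyi] -> 12 lines: wis qam diuy daldu eflkl oyi kbjpm jpt hssnb vivt rfjr mnro
Hunk 4: at line 1 remove [qam] add [bton] -> 12 lines: wis bton diuy daldu eflkl oyi kbjpm jpt hssnb vivt rfjr mnro
Hunk 5: at line 8 remove [hssnb,vivt] add [vfaxp] -> 11 lines: wis bton diuy daldu eflkl oyi kbjpm jpt vfaxp rfjr mnro
Final line 11: mnro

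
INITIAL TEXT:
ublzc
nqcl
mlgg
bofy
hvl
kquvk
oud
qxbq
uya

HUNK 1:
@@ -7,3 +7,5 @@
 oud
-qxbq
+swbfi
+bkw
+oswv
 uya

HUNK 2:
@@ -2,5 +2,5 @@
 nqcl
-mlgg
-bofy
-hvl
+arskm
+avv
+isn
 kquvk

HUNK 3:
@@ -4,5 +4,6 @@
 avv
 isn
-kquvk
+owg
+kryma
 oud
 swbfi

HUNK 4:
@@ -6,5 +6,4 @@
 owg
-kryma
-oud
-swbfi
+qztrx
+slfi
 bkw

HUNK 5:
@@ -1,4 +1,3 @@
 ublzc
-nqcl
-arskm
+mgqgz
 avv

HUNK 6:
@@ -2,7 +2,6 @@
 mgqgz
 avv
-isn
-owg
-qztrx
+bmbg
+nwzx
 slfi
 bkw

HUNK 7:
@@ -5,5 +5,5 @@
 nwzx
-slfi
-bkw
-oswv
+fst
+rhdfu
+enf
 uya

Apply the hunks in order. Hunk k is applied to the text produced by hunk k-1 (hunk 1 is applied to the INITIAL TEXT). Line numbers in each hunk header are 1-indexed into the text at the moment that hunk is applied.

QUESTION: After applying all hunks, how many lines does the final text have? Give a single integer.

Answer: 9

Derivation:
Hunk 1: at line 7 remove [qxbq] add [swbfi,bkw,oswv] -> 11 lines: ublzc nqcl mlgg bofy hvl kquvk oud swbfi bkw oswv uya
Hunk 2: at line 2 remove [mlgg,bofy,hvl] add [arskm,avv,isn] -> 11 lines: ublzc nqcl arskm avv isn kquvk oud swbfi bkw oswv uya
Hunk 3: at line 4 remove [kquvk] add [owg,kryma] -> 12 lines: ublzc nqcl arskm avv isn owg kryma oud swbfi bkw oswv uya
Hunk 4: at line 6 remove [kryma,oud,swbfi] add [qztrx,slfi] -> 11 lines: ublzc nqcl arskm avv isn owg qztrx slfi bkw oswv uya
Hunk 5: at line 1 remove [nqcl,arskm] add [mgqgz] -> 10 lines: ublzc mgqgz avv isn owg qztrx slfi bkw oswv uya
Hunk 6: at line 2 remove [isn,owg,qztrx] add [bmbg,nwzx] -> 9 lines: ublzc mgqgz avv bmbg nwzx slfi bkw oswv uya
Hunk 7: at line 5 remove [slfi,bkw,oswv] add [fst,rhdfu,enf] -> 9 lines: ublzc mgqgz avv bmbg nwzx fst rhdfu enf uya
Final line count: 9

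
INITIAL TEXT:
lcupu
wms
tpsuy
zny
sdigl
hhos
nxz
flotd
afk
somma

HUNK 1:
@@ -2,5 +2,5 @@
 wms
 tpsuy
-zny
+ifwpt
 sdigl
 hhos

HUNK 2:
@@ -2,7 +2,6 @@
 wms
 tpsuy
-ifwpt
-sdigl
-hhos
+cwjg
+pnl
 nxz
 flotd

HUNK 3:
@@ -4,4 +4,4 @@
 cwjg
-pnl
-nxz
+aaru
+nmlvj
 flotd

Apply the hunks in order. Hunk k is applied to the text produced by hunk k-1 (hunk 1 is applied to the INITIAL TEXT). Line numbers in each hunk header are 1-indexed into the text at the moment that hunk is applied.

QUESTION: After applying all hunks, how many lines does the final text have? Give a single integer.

Answer: 9

Derivation:
Hunk 1: at line 2 remove [zny] add [ifwpt] -> 10 lines: lcupu wms tpsuy ifwpt sdigl hhos nxz flotd afk somma
Hunk 2: at line 2 remove [ifwpt,sdigl,hhos] add [cwjg,pnl] -> 9 lines: lcupu wms tpsuy cwjg pnl nxz flotd afk somma
Hunk 3: at line 4 remove [pnl,nxz] add [aaru,nmlvj] -> 9 lines: lcupu wms tpsuy cwjg aaru nmlvj flotd afk somma
Final line count: 9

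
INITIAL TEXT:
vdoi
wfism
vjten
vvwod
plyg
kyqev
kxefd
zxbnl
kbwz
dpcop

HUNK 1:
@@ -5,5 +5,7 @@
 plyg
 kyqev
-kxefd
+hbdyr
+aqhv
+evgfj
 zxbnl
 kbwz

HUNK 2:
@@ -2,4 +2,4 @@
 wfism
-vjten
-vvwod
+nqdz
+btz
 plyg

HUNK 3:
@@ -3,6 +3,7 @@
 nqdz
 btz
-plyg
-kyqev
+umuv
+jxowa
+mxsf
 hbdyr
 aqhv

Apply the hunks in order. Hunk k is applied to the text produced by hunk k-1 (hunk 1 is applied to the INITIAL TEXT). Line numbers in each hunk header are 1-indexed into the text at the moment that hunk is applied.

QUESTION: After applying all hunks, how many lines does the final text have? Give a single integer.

Hunk 1: at line 5 remove [kxefd] add [hbdyr,aqhv,evgfj] -> 12 lines: vdoi wfism vjten vvwod plyg kyqev hbdyr aqhv evgfj zxbnl kbwz dpcop
Hunk 2: at line 2 remove [vjten,vvwod] add [nqdz,btz] -> 12 lines: vdoi wfism nqdz btz plyg kyqev hbdyr aqhv evgfj zxbnl kbwz dpcop
Hunk 3: at line 3 remove [plyg,kyqev] add [umuv,jxowa,mxsf] -> 13 lines: vdoi wfism nqdz btz umuv jxowa mxsf hbdyr aqhv evgfj zxbnl kbwz dpcop
Final line count: 13

Answer: 13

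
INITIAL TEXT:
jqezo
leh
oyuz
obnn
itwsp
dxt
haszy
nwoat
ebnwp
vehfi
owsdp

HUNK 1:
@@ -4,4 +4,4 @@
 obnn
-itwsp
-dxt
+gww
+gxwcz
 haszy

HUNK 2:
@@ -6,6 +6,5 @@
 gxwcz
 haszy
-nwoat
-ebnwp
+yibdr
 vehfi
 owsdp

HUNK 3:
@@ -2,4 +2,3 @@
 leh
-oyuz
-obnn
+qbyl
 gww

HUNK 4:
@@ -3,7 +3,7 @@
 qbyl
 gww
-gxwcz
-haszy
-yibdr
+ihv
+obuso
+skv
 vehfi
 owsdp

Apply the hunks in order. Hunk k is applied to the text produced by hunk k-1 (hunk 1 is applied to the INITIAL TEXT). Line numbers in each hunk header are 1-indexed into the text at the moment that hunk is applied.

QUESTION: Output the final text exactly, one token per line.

Hunk 1: at line 4 remove [itwsp,dxt] add [gww,gxwcz] -> 11 lines: jqezo leh oyuz obnn gww gxwcz haszy nwoat ebnwp vehfi owsdp
Hunk 2: at line 6 remove [nwoat,ebnwp] add [yibdr] -> 10 lines: jqezo leh oyuz obnn gww gxwcz haszy yibdr vehfi owsdp
Hunk 3: at line 2 remove [oyuz,obnn] add [qbyl] -> 9 lines: jqezo leh qbyl gww gxwcz haszy yibdr vehfi owsdp
Hunk 4: at line 3 remove [gxwcz,haszy,yibdr] add [ihv,obuso,skv] -> 9 lines: jqezo leh qbyl gww ihv obuso skv vehfi owsdp

Answer: jqezo
leh
qbyl
gww
ihv
obuso
skv
vehfi
owsdp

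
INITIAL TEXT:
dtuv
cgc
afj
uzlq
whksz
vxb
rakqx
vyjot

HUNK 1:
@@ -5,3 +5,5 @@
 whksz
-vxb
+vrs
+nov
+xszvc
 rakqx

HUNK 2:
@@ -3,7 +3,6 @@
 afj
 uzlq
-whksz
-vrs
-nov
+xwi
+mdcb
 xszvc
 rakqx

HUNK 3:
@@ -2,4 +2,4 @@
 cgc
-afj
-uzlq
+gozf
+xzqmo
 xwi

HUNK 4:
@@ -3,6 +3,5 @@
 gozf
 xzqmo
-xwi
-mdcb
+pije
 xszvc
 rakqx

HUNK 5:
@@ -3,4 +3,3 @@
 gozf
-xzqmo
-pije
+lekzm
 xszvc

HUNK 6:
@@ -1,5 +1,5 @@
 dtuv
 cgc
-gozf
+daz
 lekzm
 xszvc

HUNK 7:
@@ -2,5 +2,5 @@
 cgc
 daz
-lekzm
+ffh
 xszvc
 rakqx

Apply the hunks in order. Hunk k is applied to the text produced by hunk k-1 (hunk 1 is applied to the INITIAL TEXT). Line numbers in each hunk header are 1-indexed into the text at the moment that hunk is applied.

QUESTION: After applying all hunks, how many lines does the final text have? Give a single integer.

Hunk 1: at line 5 remove [vxb] add [vrs,nov,xszvc] -> 10 lines: dtuv cgc afj uzlq whksz vrs nov xszvc rakqx vyjot
Hunk 2: at line 3 remove [whksz,vrs,nov] add [xwi,mdcb] -> 9 lines: dtuv cgc afj uzlq xwi mdcb xszvc rakqx vyjot
Hunk 3: at line 2 remove [afj,uzlq] add [gozf,xzqmo] -> 9 lines: dtuv cgc gozf xzqmo xwi mdcb xszvc rakqx vyjot
Hunk 4: at line 3 remove [xwi,mdcb] add [pije] -> 8 lines: dtuv cgc gozf xzqmo pije xszvc rakqx vyjot
Hunk 5: at line 3 remove [xzqmo,pije] add [lekzm] -> 7 lines: dtuv cgc gozf lekzm xszvc rakqx vyjot
Hunk 6: at line 1 remove [gozf] add [daz] -> 7 lines: dtuv cgc daz lekzm xszvc rakqx vyjot
Hunk 7: at line 2 remove [lekzm] add [ffh] -> 7 lines: dtuv cgc daz ffh xszvc rakqx vyjot
Final line count: 7

Answer: 7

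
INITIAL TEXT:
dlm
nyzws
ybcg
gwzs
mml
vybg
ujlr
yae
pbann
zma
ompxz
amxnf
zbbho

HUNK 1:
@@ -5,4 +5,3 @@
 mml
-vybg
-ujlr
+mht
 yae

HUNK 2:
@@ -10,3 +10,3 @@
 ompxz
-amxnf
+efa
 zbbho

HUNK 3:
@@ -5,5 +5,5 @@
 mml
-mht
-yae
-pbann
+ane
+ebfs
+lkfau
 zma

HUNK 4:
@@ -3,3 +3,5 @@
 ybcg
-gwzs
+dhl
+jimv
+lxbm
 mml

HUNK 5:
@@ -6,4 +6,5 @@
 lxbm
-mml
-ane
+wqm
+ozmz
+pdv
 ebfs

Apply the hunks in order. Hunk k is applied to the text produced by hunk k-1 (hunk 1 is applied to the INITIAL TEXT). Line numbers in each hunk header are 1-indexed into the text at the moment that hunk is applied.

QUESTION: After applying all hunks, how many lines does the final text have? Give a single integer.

Hunk 1: at line 5 remove [vybg,ujlr] add [mht] -> 12 lines: dlm nyzws ybcg gwzs mml mht yae pbann zma ompxz amxnf zbbho
Hunk 2: at line 10 remove [amxnf] add [efa] -> 12 lines: dlm nyzws ybcg gwzs mml mht yae pbann zma ompxz efa zbbho
Hunk 3: at line 5 remove [mht,yae,pbann] add [ane,ebfs,lkfau] -> 12 lines: dlm nyzws ybcg gwzs mml ane ebfs lkfau zma ompxz efa zbbho
Hunk 4: at line 3 remove [gwzs] add [dhl,jimv,lxbm] -> 14 lines: dlm nyzws ybcg dhl jimv lxbm mml ane ebfs lkfau zma ompxz efa zbbho
Hunk 5: at line 6 remove [mml,ane] add [wqm,ozmz,pdv] -> 15 lines: dlm nyzws ybcg dhl jimv lxbm wqm ozmz pdv ebfs lkfau zma ompxz efa zbbho
Final line count: 15

Answer: 15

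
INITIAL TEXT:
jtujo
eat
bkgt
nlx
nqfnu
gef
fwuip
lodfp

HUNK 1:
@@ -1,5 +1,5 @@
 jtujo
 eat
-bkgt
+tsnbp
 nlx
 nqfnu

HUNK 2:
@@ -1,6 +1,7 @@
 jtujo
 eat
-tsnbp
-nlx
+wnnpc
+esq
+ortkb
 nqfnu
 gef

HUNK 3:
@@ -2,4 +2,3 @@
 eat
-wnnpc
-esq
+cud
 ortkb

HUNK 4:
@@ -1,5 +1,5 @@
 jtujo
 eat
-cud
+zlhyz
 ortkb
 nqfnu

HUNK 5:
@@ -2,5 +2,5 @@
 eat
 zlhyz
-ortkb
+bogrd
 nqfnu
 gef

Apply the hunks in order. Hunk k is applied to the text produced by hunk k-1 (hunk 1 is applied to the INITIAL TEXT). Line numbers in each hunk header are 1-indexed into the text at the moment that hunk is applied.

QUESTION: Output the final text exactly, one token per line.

Hunk 1: at line 1 remove [bkgt] add [tsnbp] -> 8 lines: jtujo eat tsnbp nlx nqfnu gef fwuip lodfp
Hunk 2: at line 1 remove [tsnbp,nlx] add [wnnpc,esq,ortkb] -> 9 lines: jtujo eat wnnpc esq ortkb nqfnu gef fwuip lodfp
Hunk 3: at line 2 remove [wnnpc,esq] add [cud] -> 8 lines: jtujo eat cud ortkb nqfnu gef fwuip lodfp
Hunk 4: at line 1 remove [cud] add [zlhyz] -> 8 lines: jtujo eat zlhyz ortkb nqfnu gef fwuip lodfp
Hunk 5: at line 2 remove [ortkb] add [bogrd] -> 8 lines: jtujo eat zlhyz bogrd nqfnu gef fwuip lodfp

Answer: jtujo
eat
zlhyz
bogrd
nqfnu
gef
fwuip
lodfp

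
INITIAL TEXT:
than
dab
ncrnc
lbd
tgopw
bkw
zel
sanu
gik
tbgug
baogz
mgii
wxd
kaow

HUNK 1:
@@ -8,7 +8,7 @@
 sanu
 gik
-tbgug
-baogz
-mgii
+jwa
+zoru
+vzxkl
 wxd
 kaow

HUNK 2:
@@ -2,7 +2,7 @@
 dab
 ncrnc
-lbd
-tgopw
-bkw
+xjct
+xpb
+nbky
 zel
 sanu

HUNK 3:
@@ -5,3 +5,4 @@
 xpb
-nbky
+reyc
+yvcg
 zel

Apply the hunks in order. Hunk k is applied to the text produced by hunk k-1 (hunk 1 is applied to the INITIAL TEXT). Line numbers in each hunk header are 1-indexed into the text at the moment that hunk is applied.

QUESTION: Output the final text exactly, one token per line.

Hunk 1: at line 8 remove [tbgug,baogz,mgii] add [jwa,zoru,vzxkl] -> 14 lines: than dab ncrnc lbd tgopw bkw zel sanu gik jwa zoru vzxkl wxd kaow
Hunk 2: at line 2 remove [lbd,tgopw,bkw] add [xjct,xpb,nbky] -> 14 lines: than dab ncrnc xjct xpb nbky zel sanu gik jwa zoru vzxkl wxd kaow
Hunk 3: at line 5 remove [nbky] add [reyc,yvcg] -> 15 lines: than dab ncrnc xjct xpb reyc yvcg zel sanu gik jwa zoru vzxkl wxd kaow

Answer: than
dab
ncrnc
xjct
xpb
reyc
yvcg
zel
sanu
gik
jwa
zoru
vzxkl
wxd
kaow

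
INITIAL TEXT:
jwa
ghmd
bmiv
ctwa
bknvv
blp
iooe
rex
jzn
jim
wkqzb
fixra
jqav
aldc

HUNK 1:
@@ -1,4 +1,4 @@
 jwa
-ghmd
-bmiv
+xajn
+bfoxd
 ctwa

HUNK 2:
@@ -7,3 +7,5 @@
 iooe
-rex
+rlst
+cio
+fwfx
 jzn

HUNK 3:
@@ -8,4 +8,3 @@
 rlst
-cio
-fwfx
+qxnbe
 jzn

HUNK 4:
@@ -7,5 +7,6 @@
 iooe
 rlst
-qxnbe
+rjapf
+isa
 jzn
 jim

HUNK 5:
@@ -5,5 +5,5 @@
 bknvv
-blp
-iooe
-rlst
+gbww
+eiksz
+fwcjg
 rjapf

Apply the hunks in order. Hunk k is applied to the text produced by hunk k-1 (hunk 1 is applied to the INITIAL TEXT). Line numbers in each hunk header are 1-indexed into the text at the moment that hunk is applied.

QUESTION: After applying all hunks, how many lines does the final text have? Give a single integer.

Answer: 16

Derivation:
Hunk 1: at line 1 remove [ghmd,bmiv] add [xajn,bfoxd] -> 14 lines: jwa xajn bfoxd ctwa bknvv blp iooe rex jzn jim wkqzb fixra jqav aldc
Hunk 2: at line 7 remove [rex] add [rlst,cio,fwfx] -> 16 lines: jwa xajn bfoxd ctwa bknvv blp iooe rlst cio fwfx jzn jim wkqzb fixra jqav aldc
Hunk 3: at line 8 remove [cio,fwfx] add [qxnbe] -> 15 lines: jwa xajn bfoxd ctwa bknvv blp iooe rlst qxnbe jzn jim wkqzb fixra jqav aldc
Hunk 4: at line 7 remove [qxnbe] add [rjapf,isa] -> 16 lines: jwa xajn bfoxd ctwa bknvv blp iooe rlst rjapf isa jzn jim wkqzb fixra jqav aldc
Hunk 5: at line 5 remove [blp,iooe,rlst] add [gbww,eiksz,fwcjg] -> 16 lines: jwa xajn bfoxd ctwa bknvv gbww eiksz fwcjg rjapf isa jzn jim wkqzb fixra jqav aldc
Final line count: 16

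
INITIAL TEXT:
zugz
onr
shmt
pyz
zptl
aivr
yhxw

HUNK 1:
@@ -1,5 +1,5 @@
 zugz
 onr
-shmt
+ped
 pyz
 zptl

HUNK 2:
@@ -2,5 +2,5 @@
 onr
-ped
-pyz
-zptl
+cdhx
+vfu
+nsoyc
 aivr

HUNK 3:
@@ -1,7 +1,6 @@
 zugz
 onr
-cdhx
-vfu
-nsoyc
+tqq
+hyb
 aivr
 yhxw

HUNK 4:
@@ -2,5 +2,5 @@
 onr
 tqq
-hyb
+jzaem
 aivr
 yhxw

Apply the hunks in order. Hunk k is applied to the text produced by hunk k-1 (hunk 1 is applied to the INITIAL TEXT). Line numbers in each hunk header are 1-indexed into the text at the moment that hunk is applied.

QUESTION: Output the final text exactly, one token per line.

Answer: zugz
onr
tqq
jzaem
aivr
yhxw

Derivation:
Hunk 1: at line 1 remove [shmt] add [ped] -> 7 lines: zugz onr ped pyz zptl aivr yhxw
Hunk 2: at line 2 remove [ped,pyz,zptl] add [cdhx,vfu,nsoyc] -> 7 lines: zugz onr cdhx vfu nsoyc aivr yhxw
Hunk 3: at line 1 remove [cdhx,vfu,nsoyc] add [tqq,hyb] -> 6 lines: zugz onr tqq hyb aivr yhxw
Hunk 4: at line 2 remove [hyb] add [jzaem] -> 6 lines: zugz onr tqq jzaem aivr yhxw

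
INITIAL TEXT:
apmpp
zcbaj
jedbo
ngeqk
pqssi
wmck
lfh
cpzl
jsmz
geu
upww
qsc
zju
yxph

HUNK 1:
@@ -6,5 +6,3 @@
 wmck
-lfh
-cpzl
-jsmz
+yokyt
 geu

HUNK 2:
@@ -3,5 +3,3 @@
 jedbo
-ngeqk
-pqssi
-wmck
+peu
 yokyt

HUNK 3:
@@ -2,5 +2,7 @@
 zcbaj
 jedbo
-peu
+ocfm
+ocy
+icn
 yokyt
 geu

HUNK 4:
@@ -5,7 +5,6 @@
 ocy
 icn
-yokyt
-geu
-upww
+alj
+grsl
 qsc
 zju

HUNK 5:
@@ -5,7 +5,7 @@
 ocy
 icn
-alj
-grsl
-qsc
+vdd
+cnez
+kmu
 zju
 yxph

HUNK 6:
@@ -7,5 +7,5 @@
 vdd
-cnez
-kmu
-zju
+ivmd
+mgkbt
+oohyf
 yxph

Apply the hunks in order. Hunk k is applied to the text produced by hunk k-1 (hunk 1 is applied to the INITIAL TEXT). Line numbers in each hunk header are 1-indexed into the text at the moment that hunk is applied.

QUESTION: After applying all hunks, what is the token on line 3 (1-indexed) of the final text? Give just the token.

Answer: jedbo

Derivation:
Hunk 1: at line 6 remove [lfh,cpzl,jsmz] add [yokyt] -> 12 lines: apmpp zcbaj jedbo ngeqk pqssi wmck yokyt geu upww qsc zju yxph
Hunk 2: at line 3 remove [ngeqk,pqssi,wmck] add [peu] -> 10 lines: apmpp zcbaj jedbo peu yokyt geu upww qsc zju yxph
Hunk 3: at line 2 remove [peu] add [ocfm,ocy,icn] -> 12 lines: apmpp zcbaj jedbo ocfm ocy icn yokyt geu upww qsc zju yxph
Hunk 4: at line 5 remove [yokyt,geu,upww] add [alj,grsl] -> 11 lines: apmpp zcbaj jedbo ocfm ocy icn alj grsl qsc zju yxph
Hunk 5: at line 5 remove [alj,grsl,qsc] add [vdd,cnez,kmu] -> 11 lines: apmpp zcbaj jedbo ocfm ocy icn vdd cnez kmu zju yxph
Hunk 6: at line 7 remove [cnez,kmu,zju] add [ivmd,mgkbt,oohyf] -> 11 lines: apmpp zcbaj jedbo ocfm ocy icn vdd ivmd mgkbt oohyf yxph
Final line 3: jedbo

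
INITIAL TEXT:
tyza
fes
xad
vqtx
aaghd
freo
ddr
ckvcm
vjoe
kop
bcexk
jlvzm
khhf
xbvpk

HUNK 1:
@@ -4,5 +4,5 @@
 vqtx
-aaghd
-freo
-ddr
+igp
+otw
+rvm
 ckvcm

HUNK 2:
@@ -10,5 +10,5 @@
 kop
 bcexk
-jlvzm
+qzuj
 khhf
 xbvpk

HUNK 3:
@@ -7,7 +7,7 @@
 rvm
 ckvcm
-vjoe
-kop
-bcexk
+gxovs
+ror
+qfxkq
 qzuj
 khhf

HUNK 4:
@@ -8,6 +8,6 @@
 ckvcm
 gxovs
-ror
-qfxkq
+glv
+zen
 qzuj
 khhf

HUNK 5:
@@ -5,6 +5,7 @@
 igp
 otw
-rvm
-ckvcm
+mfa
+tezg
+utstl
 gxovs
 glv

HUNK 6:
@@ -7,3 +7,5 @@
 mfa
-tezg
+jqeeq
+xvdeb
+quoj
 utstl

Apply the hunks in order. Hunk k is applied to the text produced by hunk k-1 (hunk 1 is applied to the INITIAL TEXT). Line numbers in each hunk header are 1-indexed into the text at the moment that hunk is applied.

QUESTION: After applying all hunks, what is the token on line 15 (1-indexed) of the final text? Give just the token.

Hunk 1: at line 4 remove [aaghd,freo,ddr] add [igp,otw,rvm] -> 14 lines: tyza fes xad vqtx igp otw rvm ckvcm vjoe kop bcexk jlvzm khhf xbvpk
Hunk 2: at line 10 remove [jlvzm] add [qzuj] -> 14 lines: tyza fes xad vqtx igp otw rvm ckvcm vjoe kop bcexk qzuj khhf xbvpk
Hunk 3: at line 7 remove [vjoe,kop,bcexk] add [gxovs,ror,qfxkq] -> 14 lines: tyza fes xad vqtx igp otw rvm ckvcm gxovs ror qfxkq qzuj khhf xbvpk
Hunk 4: at line 8 remove [ror,qfxkq] add [glv,zen] -> 14 lines: tyza fes xad vqtx igp otw rvm ckvcm gxovs glv zen qzuj khhf xbvpk
Hunk 5: at line 5 remove [rvm,ckvcm] add [mfa,tezg,utstl] -> 15 lines: tyza fes xad vqtx igp otw mfa tezg utstl gxovs glv zen qzuj khhf xbvpk
Hunk 6: at line 7 remove [tezg] add [jqeeq,xvdeb,quoj] -> 17 lines: tyza fes xad vqtx igp otw mfa jqeeq xvdeb quoj utstl gxovs glv zen qzuj khhf xbvpk
Final line 15: qzuj

Answer: qzuj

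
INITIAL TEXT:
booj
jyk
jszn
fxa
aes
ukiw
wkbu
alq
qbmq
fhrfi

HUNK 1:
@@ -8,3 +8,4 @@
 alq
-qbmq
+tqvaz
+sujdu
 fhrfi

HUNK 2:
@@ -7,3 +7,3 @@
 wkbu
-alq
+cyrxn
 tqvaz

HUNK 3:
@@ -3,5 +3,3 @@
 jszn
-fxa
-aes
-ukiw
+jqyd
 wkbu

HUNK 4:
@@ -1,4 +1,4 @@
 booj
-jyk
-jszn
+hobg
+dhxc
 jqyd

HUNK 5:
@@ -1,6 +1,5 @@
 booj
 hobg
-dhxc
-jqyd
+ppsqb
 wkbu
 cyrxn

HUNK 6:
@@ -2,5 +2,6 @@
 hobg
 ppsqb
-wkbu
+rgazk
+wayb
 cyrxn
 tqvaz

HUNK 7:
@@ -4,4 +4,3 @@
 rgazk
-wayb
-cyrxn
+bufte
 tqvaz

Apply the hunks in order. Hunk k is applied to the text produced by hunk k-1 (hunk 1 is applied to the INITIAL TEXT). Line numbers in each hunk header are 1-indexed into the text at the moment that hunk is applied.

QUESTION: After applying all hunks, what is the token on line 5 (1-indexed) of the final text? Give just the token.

Answer: bufte

Derivation:
Hunk 1: at line 8 remove [qbmq] add [tqvaz,sujdu] -> 11 lines: booj jyk jszn fxa aes ukiw wkbu alq tqvaz sujdu fhrfi
Hunk 2: at line 7 remove [alq] add [cyrxn] -> 11 lines: booj jyk jszn fxa aes ukiw wkbu cyrxn tqvaz sujdu fhrfi
Hunk 3: at line 3 remove [fxa,aes,ukiw] add [jqyd] -> 9 lines: booj jyk jszn jqyd wkbu cyrxn tqvaz sujdu fhrfi
Hunk 4: at line 1 remove [jyk,jszn] add [hobg,dhxc] -> 9 lines: booj hobg dhxc jqyd wkbu cyrxn tqvaz sujdu fhrfi
Hunk 5: at line 1 remove [dhxc,jqyd] add [ppsqb] -> 8 lines: booj hobg ppsqb wkbu cyrxn tqvaz sujdu fhrfi
Hunk 6: at line 2 remove [wkbu] add [rgazk,wayb] -> 9 lines: booj hobg ppsqb rgazk wayb cyrxn tqvaz sujdu fhrfi
Hunk 7: at line 4 remove [wayb,cyrxn] add [bufte] -> 8 lines: booj hobg ppsqb rgazk bufte tqvaz sujdu fhrfi
Final line 5: bufte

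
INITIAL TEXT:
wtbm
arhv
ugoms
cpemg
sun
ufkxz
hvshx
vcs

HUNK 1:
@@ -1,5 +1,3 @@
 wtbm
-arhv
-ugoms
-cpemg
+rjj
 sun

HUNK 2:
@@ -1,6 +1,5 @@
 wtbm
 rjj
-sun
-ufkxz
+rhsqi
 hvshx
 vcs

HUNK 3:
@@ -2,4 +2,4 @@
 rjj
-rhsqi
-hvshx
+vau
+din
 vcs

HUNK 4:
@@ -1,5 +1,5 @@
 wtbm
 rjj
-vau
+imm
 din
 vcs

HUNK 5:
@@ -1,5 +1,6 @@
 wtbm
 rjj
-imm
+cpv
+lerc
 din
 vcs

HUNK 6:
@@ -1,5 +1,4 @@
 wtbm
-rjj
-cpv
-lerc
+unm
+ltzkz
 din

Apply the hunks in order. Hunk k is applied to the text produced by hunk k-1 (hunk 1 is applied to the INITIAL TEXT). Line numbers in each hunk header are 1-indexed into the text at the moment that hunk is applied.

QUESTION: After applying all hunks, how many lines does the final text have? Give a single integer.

Hunk 1: at line 1 remove [arhv,ugoms,cpemg] add [rjj] -> 6 lines: wtbm rjj sun ufkxz hvshx vcs
Hunk 2: at line 1 remove [sun,ufkxz] add [rhsqi] -> 5 lines: wtbm rjj rhsqi hvshx vcs
Hunk 3: at line 2 remove [rhsqi,hvshx] add [vau,din] -> 5 lines: wtbm rjj vau din vcs
Hunk 4: at line 1 remove [vau] add [imm] -> 5 lines: wtbm rjj imm din vcs
Hunk 5: at line 1 remove [imm] add [cpv,lerc] -> 6 lines: wtbm rjj cpv lerc din vcs
Hunk 6: at line 1 remove [rjj,cpv,lerc] add [unm,ltzkz] -> 5 lines: wtbm unm ltzkz din vcs
Final line count: 5

Answer: 5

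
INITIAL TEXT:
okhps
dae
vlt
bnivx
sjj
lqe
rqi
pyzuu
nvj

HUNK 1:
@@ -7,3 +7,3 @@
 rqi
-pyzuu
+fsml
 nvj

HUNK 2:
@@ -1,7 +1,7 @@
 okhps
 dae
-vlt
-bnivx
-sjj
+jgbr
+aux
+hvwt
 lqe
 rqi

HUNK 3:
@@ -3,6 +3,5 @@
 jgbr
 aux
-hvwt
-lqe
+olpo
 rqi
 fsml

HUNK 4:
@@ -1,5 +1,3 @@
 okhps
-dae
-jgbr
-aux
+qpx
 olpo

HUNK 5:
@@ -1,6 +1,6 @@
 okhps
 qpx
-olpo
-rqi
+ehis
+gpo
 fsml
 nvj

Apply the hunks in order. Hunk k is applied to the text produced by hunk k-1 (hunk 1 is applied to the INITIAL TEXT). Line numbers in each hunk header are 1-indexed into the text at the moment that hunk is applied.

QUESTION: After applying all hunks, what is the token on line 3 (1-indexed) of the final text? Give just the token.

Answer: ehis

Derivation:
Hunk 1: at line 7 remove [pyzuu] add [fsml] -> 9 lines: okhps dae vlt bnivx sjj lqe rqi fsml nvj
Hunk 2: at line 1 remove [vlt,bnivx,sjj] add [jgbr,aux,hvwt] -> 9 lines: okhps dae jgbr aux hvwt lqe rqi fsml nvj
Hunk 3: at line 3 remove [hvwt,lqe] add [olpo] -> 8 lines: okhps dae jgbr aux olpo rqi fsml nvj
Hunk 4: at line 1 remove [dae,jgbr,aux] add [qpx] -> 6 lines: okhps qpx olpo rqi fsml nvj
Hunk 5: at line 1 remove [olpo,rqi] add [ehis,gpo] -> 6 lines: okhps qpx ehis gpo fsml nvj
Final line 3: ehis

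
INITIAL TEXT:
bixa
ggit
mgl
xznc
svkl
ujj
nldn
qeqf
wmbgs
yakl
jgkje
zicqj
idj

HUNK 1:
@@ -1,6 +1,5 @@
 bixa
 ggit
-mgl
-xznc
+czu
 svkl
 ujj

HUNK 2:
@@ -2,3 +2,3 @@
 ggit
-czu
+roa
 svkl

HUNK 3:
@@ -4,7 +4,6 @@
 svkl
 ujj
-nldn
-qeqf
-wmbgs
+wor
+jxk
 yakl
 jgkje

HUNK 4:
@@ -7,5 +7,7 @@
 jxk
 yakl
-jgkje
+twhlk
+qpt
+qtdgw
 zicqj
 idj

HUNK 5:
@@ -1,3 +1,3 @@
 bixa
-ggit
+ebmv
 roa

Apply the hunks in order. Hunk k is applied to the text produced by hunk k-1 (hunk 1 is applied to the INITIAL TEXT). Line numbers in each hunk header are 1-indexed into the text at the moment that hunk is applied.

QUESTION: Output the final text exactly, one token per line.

Hunk 1: at line 1 remove [mgl,xznc] add [czu] -> 12 lines: bixa ggit czu svkl ujj nldn qeqf wmbgs yakl jgkje zicqj idj
Hunk 2: at line 2 remove [czu] add [roa] -> 12 lines: bixa ggit roa svkl ujj nldn qeqf wmbgs yakl jgkje zicqj idj
Hunk 3: at line 4 remove [nldn,qeqf,wmbgs] add [wor,jxk] -> 11 lines: bixa ggit roa svkl ujj wor jxk yakl jgkje zicqj idj
Hunk 4: at line 7 remove [jgkje] add [twhlk,qpt,qtdgw] -> 13 lines: bixa ggit roa svkl ujj wor jxk yakl twhlk qpt qtdgw zicqj idj
Hunk 5: at line 1 remove [ggit] add [ebmv] -> 13 lines: bixa ebmv roa svkl ujj wor jxk yakl twhlk qpt qtdgw zicqj idj

Answer: bixa
ebmv
roa
svkl
ujj
wor
jxk
yakl
twhlk
qpt
qtdgw
zicqj
idj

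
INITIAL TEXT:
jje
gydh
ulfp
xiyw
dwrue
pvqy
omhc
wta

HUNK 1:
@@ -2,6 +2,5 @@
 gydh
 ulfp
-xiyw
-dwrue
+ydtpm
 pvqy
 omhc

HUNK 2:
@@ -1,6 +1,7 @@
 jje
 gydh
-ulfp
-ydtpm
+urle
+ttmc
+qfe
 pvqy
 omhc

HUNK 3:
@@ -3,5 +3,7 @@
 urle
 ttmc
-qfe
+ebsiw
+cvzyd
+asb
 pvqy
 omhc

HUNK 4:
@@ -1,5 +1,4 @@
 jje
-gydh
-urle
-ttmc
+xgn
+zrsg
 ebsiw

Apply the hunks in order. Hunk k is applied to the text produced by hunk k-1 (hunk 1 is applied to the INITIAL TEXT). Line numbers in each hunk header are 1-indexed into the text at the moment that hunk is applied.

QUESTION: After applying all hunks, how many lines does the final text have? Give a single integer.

Hunk 1: at line 2 remove [xiyw,dwrue] add [ydtpm] -> 7 lines: jje gydh ulfp ydtpm pvqy omhc wta
Hunk 2: at line 1 remove [ulfp,ydtpm] add [urle,ttmc,qfe] -> 8 lines: jje gydh urle ttmc qfe pvqy omhc wta
Hunk 3: at line 3 remove [qfe] add [ebsiw,cvzyd,asb] -> 10 lines: jje gydh urle ttmc ebsiw cvzyd asb pvqy omhc wta
Hunk 4: at line 1 remove [gydh,urle,ttmc] add [xgn,zrsg] -> 9 lines: jje xgn zrsg ebsiw cvzyd asb pvqy omhc wta
Final line count: 9

Answer: 9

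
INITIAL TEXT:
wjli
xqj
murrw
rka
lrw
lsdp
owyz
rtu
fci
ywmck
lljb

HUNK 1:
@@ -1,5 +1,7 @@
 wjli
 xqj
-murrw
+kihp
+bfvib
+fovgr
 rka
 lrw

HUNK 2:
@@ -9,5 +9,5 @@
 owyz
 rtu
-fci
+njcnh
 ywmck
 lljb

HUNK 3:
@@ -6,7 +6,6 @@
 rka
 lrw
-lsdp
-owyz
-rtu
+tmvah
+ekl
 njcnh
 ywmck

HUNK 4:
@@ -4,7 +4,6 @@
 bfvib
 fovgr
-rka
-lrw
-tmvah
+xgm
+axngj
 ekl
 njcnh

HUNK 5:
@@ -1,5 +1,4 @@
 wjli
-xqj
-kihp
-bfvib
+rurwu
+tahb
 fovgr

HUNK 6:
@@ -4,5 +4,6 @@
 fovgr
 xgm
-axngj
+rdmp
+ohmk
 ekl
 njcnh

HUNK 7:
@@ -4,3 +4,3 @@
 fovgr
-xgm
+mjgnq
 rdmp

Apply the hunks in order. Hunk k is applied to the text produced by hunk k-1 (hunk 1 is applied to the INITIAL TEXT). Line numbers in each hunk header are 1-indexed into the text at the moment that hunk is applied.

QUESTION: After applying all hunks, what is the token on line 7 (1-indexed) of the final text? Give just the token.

Answer: ohmk

Derivation:
Hunk 1: at line 1 remove [murrw] add [kihp,bfvib,fovgr] -> 13 lines: wjli xqj kihp bfvib fovgr rka lrw lsdp owyz rtu fci ywmck lljb
Hunk 2: at line 9 remove [fci] add [njcnh] -> 13 lines: wjli xqj kihp bfvib fovgr rka lrw lsdp owyz rtu njcnh ywmck lljb
Hunk 3: at line 6 remove [lsdp,owyz,rtu] add [tmvah,ekl] -> 12 lines: wjli xqj kihp bfvib fovgr rka lrw tmvah ekl njcnh ywmck lljb
Hunk 4: at line 4 remove [rka,lrw,tmvah] add [xgm,axngj] -> 11 lines: wjli xqj kihp bfvib fovgr xgm axngj ekl njcnh ywmck lljb
Hunk 5: at line 1 remove [xqj,kihp,bfvib] add [rurwu,tahb] -> 10 lines: wjli rurwu tahb fovgr xgm axngj ekl njcnh ywmck lljb
Hunk 6: at line 4 remove [axngj] add [rdmp,ohmk] -> 11 lines: wjli rurwu tahb fovgr xgm rdmp ohmk ekl njcnh ywmck lljb
Hunk 7: at line 4 remove [xgm] add [mjgnq] -> 11 lines: wjli rurwu tahb fovgr mjgnq rdmp ohmk ekl njcnh ywmck lljb
Final line 7: ohmk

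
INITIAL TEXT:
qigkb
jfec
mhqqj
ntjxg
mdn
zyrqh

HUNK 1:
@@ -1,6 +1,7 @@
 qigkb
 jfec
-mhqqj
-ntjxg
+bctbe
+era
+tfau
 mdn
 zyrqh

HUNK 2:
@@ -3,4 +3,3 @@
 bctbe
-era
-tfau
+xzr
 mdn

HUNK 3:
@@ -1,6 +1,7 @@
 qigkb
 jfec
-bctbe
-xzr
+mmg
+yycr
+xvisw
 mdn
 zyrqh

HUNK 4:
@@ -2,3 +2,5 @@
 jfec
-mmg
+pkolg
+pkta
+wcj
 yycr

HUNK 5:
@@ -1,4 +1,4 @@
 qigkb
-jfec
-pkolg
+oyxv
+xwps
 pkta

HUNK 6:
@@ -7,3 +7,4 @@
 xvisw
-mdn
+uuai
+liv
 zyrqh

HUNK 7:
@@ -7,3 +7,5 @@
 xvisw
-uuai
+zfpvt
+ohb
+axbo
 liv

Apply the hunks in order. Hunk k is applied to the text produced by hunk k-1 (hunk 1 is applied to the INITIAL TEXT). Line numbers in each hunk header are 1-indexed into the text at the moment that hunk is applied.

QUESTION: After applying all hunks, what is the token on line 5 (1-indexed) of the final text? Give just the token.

Hunk 1: at line 1 remove [mhqqj,ntjxg] add [bctbe,era,tfau] -> 7 lines: qigkb jfec bctbe era tfau mdn zyrqh
Hunk 2: at line 3 remove [era,tfau] add [xzr] -> 6 lines: qigkb jfec bctbe xzr mdn zyrqh
Hunk 3: at line 1 remove [bctbe,xzr] add [mmg,yycr,xvisw] -> 7 lines: qigkb jfec mmg yycr xvisw mdn zyrqh
Hunk 4: at line 2 remove [mmg] add [pkolg,pkta,wcj] -> 9 lines: qigkb jfec pkolg pkta wcj yycr xvisw mdn zyrqh
Hunk 5: at line 1 remove [jfec,pkolg] add [oyxv,xwps] -> 9 lines: qigkb oyxv xwps pkta wcj yycr xvisw mdn zyrqh
Hunk 6: at line 7 remove [mdn] add [uuai,liv] -> 10 lines: qigkb oyxv xwps pkta wcj yycr xvisw uuai liv zyrqh
Hunk 7: at line 7 remove [uuai] add [zfpvt,ohb,axbo] -> 12 lines: qigkb oyxv xwps pkta wcj yycr xvisw zfpvt ohb axbo liv zyrqh
Final line 5: wcj

Answer: wcj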